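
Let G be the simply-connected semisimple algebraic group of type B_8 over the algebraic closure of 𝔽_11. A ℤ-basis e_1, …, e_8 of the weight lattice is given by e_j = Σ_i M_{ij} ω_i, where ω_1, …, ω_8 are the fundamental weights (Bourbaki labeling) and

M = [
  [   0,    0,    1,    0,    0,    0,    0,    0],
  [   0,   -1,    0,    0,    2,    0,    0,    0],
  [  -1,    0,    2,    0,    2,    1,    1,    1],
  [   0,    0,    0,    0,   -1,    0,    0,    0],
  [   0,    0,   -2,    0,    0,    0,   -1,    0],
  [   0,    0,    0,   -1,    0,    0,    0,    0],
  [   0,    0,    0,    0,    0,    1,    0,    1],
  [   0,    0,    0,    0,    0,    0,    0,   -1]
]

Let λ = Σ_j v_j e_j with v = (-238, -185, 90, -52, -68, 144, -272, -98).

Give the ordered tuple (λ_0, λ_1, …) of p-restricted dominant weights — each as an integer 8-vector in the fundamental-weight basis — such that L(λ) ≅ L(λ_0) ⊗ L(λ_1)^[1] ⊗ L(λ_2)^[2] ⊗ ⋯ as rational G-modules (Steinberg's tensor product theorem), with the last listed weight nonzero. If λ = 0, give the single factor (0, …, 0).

In the fundamental-weight basis, λ has coordinates c = M·v (v = (-238, -185, 90, -52, -68, 144, -272, -98)):
  c_1 = 0*-238 + 0*-185 + 1*90 + 0*-52 + 0*-68 + 0*144 + 0*-272 + 0*-98 = 90
  c_2 = 0*-238 + -1*-185 + 0*90 + 0*-52 + 2*-68 + 0*144 + 0*-272 + 0*-98 = 49
  c_3 = -1*-238 + 0*-185 + 2*90 + 0*-52 + 2*-68 + 1*144 + 1*-272 + 1*-98 = 56
  c_4 = 0*-238 + 0*-185 + 0*90 + 0*-52 + -1*-68 + 0*144 + 0*-272 + 0*-98 = 68
  c_5 = 0*-238 + 0*-185 + -2*90 + 0*-52 + 0*-68 + 0*144 + -1*-272 + 0*-98 = 92
  c_6 = 0*-238 + 0*-185 + 0*90 + -1*-52 + 0*-68 + 0*144 + 0*-272 + 0*-98 = 52
  c_7 = 0*-238 + 0*-185 + 0*90 + 0*-52 + 0*-68 + 1*144 + 0*-272 + 1*-98 = 46
  c_8 = 0*-238 + 0*-185 + 0*90 + 0*-52 + 0*-68 + 0*144 + 0*-272 + -1*-98 = 98
Writing each c_i in base p = 11:
  c_1 = 90 = 2·11^0 + 8·11^1
  c_2 = 49 = 5·11^0 + 4·11^1
  c_3 = 56 = 1·11^0 + 5·11^1
  c_4 = 68 = 2·11^0 + 6·11^1
  c_5 = 92 = 4·11^0 + 8·11^1
  c_6 = 52 = 8·11^0 + 4·11^1
  c_7 = 46 = 2·11^0 + 4·11^1
  c_8 = 98 = 10·11^0 + 8·11^1
p-restricted factor λ_0 = (2, 5, 1, 2, 4, 8, 2, 10)
p-restricted factor λ_1 = (8, 4, 5, 6, 8, 4, 4, 8)

((2, 5, 1, 2, 4, 8, 2, 10), (8, 4, 5, 6, 8, 4, 4, 8))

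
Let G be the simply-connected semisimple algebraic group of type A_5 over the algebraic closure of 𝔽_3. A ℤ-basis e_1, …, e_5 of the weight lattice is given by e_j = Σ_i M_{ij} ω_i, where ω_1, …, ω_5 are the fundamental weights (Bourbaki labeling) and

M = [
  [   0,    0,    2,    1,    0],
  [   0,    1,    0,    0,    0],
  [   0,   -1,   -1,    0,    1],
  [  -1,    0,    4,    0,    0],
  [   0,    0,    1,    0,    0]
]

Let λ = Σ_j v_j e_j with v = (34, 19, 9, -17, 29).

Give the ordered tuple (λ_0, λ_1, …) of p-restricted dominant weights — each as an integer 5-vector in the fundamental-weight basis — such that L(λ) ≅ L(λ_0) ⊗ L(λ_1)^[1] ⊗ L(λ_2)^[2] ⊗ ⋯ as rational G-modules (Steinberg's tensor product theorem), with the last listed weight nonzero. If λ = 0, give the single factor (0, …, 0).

Compute c_i = Σ_j M_{ij} v_j with v = (34, 19, 9, -17, 29):
  c_1 = 0·34 + 0·19 + 2·9 + (1)·(-17) + 0·29 = 1
  c_2 = 0·34 + 1·19 + 0·9 + (0)·(-17) + 0·29 = 19
  c_3 = 0·34 + (-1)·(19) + (-1)·(9) + (0)·(-17) + 1·29 = 1
  c_4 = (-1)·(34) + 0·19 + 4·9 + (0)·(-17) + 0·29 = 2
  c_5 = 0·34 + 0·19 + 1·9 + (0)·(-17) + 0·29 = 9
Base-3 expansion of each c_i:
  c_1 = 1 = 1·3^0
  c_2 = 19 = 1·3^0 + 0·3^1 + 2·3^2
  c_3 = 1 = 1·3^0
  c_4 = 2 = 2·3^0
  c_5 = 9 = 0·3^0 + 0·3^1 + 1·3^2
λ_0 = (1, 1, 1, 2, 0)
λ_1 = (0, 0, 0, 0, 0)
λ_2 = (0, 2, 0, 0, 1)

((1, 1, 1, 2, 0), (0, 0, 0, 0, 0), (0, 2, 0, 0, 1))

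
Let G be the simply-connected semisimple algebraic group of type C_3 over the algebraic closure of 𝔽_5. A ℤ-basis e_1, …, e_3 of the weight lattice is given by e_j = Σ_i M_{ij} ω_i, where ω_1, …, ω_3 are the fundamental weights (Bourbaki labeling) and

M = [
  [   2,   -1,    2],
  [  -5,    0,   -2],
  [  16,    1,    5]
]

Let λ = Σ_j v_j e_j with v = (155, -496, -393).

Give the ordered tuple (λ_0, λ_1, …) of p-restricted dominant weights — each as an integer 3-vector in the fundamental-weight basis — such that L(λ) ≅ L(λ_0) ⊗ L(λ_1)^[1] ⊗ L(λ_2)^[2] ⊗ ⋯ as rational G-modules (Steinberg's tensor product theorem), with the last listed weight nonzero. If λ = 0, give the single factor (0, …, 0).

ω-coordinates c = M·v, v = (155, -496, -393):
  c_1 = 2·155 + (-1)·(-496) + (2)·(-393) = 20
  c_2 = (-5)·(155) + (0)·(-496) + (-2)·(-393) = 11
  c_3 = 16·155 + (1)·(-496) + (5)·(-393) = 19
Expand coordinatewise in base 5:
  c_1 = 20 = 0·5^0 + 4·5^1
  c_2 = 11 = 1·5^0 + 2·5^1
  c_3 = 19 = 4·5^0 + 3·5^1
p-restricted factor λ_0 = (0, 1, 4)
p-restricted factor λ_1 = (4, 2, 3)

((0, 1, 4), (4, 2, 3))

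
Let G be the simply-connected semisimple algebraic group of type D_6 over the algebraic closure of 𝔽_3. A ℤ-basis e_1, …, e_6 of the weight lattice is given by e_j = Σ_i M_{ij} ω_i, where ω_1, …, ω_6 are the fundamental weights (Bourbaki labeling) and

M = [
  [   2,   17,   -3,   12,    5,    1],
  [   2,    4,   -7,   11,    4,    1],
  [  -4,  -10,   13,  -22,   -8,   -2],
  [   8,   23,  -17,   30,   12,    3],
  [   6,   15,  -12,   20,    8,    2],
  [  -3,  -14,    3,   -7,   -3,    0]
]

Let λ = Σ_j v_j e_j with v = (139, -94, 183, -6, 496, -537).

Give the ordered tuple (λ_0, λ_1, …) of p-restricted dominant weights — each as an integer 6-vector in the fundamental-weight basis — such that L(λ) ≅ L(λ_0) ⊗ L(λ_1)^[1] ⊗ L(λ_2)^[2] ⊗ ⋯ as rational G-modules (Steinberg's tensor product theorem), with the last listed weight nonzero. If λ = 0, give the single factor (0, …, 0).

Compute c_i = Σ_j M_{ij} v_j with v = (139, -94, 183, -6, 496, -537):
  c_1 = 2·139 + (17)·(-94) + (-3)·(183) + (12)·(-6) + 5·496 + (1)·(-537) = 2
  c_2 = 2·139 + (4)·(-94) + (-7)·(183) + (11)·(-6) + 4·496 + (1)·(-537) = 2
  c_3 = (-4)·(139) + (-10)·(-94) + 13·183 + (-22)·(-6) + (-8)·(496) + (-2)·(-537) = 1
  c_4 = 8·139 + (23)·(-94) + (-17)·(183) + (30)·(-6) + 12·496 + (3)·(-537) = 0
  c_5 = 6·139 + (15)·(-94) + (-12)·(183) + (20)·(-6) + 8·496 + (2)·(-537) = 2
  c_6 = (-3)·(139) + (-14)·(-94) + 3·183 + (-7)·(-6) + (-3)·(496) + (0)·(-537) = 2
Writing each c_i in base p = 3:
  c_1 = 2 = 2·3^0
  c_2 = 2 = 2·3^0
  c_3 = 1 = 1·3^0
  c_4 = 0
  c_5 = 2 = 2·3^0
  c_6 = 2 = 2·3^0
p-restricted factor λ_0 = (2, 2, 1, 0, 2, 2)

((2, 2, 1, 0, 2, 2),)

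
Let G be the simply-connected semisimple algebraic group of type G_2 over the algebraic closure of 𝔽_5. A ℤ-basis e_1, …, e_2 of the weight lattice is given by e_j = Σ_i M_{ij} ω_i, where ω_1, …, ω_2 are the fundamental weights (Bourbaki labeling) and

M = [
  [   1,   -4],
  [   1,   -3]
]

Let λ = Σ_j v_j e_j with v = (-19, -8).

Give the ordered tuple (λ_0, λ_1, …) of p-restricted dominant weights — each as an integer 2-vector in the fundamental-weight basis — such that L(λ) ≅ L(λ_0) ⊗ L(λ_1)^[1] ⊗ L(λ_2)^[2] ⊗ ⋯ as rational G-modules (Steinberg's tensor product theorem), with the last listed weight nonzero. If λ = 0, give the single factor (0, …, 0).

Compute c_i = Σ_j M_{ij} v_j with v = (-19, -8):
  c_1 = 1*-19 + -4*-8 = 13
  c_2 = 1*-19 + -3*-8 = 5
Expand coordinatewise in base 5:
  c_1 = 13 = 3·5^0 + 2·5^1
  c_2 = 5 = 0·5^0 + 1·5^1
Factor λ_0 = (3, 0)
Factor λ_1 = (2, 1)

((3, 0), (2, 1))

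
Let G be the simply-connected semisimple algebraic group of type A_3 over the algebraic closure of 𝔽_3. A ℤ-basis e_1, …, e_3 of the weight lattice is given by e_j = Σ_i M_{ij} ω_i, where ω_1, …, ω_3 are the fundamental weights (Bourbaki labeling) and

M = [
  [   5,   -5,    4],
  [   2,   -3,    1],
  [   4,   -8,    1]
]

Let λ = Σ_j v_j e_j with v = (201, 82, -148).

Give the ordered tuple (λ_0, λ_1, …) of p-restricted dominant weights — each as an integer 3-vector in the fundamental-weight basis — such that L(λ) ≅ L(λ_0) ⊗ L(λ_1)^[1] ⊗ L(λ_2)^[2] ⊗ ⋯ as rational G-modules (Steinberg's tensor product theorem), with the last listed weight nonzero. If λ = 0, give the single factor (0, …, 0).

ω-coordinates c = M·v, v = (201, 82, -148):
  c_1 = 5*201 + -5*82 + 4*-148 = 3
  c_2 = 2*201 + -3*82 + 1*-148 = 8
  c_3 = 4*201 + -8*82 + 1*-148 = 0
p = 3; digits c_i = Σ_j d_{ij}·3^j, 0 ≤ d_{ij} < 3:
  c_1 = 3 = 0·3^0 + 1·3^1
  c_2 = 8 = 2·3^0 + 2·3^1
  c_3 = 0
p-restricted factor λ_0 = (0, 2, 0)
p-restricted factor λ_1 = (1, 2, 0)

((0, 2, 0), (1, 2, 0))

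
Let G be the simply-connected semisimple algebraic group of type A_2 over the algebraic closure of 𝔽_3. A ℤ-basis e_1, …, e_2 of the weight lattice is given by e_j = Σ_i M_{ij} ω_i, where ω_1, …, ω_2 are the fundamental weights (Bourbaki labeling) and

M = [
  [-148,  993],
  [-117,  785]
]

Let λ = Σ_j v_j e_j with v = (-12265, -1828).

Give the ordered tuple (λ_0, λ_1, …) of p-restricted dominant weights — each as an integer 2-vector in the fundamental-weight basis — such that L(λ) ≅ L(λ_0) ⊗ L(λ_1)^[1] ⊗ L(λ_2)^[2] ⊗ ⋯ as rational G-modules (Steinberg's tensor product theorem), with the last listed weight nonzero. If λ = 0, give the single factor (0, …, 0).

In the fundamental-weight basis, λ has coordinates c = M·v (v = (-12265, -1828)):
  c_1 = -148*-12265 + 993*-1828 = 16
  c_2 = -117*-12265 + 785*-1828 = 25
Base-3 expansion of each c_i:
  c_1 = 16 = 1·3^0 + 2·3^1 + 1·3^2
  c_2 = 25 = 1·3^0 + 2·3^1 + 2·3^2
Factor λ_0 = (1, 1)
Factor λ_1 = (2, 2)
Factor λ_2 = (1, 2)

((1, 1), (2, 2), (1, 2))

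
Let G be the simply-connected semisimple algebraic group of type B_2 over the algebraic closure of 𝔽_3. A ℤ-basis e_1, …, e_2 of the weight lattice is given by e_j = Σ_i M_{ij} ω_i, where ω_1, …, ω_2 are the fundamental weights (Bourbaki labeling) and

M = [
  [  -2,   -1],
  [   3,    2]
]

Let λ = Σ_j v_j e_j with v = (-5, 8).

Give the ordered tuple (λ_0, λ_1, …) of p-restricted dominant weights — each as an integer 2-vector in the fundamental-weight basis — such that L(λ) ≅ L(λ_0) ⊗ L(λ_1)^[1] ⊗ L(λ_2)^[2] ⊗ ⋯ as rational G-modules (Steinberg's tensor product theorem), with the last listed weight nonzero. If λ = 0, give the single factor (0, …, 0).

((2, 1),)

Compute c_i = Σ_j M_{ij} v_j with v = (-5, 8):
  c_1 = (-2)·(-5) + (-1)·(8) = 2
  c_2 = (3)·(-5) + 2·8 = 1
Writing each c_i in base p = 3:
  c_1 = 2 = 2·3^0
  c_2 = 1 = 1·3^0
Factor λ_0 = (2, 1)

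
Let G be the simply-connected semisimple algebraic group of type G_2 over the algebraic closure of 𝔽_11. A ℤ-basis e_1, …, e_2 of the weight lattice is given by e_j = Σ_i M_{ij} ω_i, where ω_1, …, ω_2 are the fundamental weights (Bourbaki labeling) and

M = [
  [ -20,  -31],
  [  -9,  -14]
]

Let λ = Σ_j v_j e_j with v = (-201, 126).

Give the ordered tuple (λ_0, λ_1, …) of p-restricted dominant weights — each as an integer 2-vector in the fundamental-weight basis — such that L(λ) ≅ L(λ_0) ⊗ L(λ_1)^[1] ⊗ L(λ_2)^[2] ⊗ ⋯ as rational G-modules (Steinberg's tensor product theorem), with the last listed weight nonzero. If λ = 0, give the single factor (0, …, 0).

Converting to the ω-basis (c_i = row i of M dotted with v = (-201, 126)):
  c_1 = (-20)·(-201) + (-31)·(126) = 114
  c_2 = (-9)·(-201) + (-14)·(126) = 45
p = 11; digits c_i = Σ_j d_{ij}·11^j, 0 ≤ d_{ij} < 11:
  c_1 = 114 = 4·11^0 + 10·11^1
  c_2 = 45 = 1·11^0 + 4·11^1
Factor λ_0 = (4, 1)
Factor λ_1 = (10, 4)

((4, 1), (10, 4))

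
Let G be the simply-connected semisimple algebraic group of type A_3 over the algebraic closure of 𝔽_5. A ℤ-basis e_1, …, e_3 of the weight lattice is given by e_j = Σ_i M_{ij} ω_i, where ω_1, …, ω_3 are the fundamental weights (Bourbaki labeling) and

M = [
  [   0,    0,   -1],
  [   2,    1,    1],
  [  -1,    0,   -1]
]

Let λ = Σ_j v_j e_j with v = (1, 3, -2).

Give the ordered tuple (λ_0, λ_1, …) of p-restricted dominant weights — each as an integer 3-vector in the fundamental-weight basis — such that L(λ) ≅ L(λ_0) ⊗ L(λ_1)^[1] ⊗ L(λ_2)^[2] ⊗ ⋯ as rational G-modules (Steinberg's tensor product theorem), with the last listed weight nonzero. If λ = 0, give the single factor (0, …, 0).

Converting to the ω-basis (c_i = row i of M dotted with v = (1, 3, -2)):
  c_1 = 0*1 + 0*3 + -1*-2 = 2
  c_2 = 2*1 + 1*3 + 1*-2 = 3
  c_3 = -1*1 + 0*3 + -1*-2 = 1
Expand coordinatewise in base 5:
  c_1 = 2 = 2·5^0
  c_2 = 3 = 3·5^0
  c_3 = 1 = 1·5^0
p-restricted factor λ_0 = (2, 3, 1)

((2, 3, 1),)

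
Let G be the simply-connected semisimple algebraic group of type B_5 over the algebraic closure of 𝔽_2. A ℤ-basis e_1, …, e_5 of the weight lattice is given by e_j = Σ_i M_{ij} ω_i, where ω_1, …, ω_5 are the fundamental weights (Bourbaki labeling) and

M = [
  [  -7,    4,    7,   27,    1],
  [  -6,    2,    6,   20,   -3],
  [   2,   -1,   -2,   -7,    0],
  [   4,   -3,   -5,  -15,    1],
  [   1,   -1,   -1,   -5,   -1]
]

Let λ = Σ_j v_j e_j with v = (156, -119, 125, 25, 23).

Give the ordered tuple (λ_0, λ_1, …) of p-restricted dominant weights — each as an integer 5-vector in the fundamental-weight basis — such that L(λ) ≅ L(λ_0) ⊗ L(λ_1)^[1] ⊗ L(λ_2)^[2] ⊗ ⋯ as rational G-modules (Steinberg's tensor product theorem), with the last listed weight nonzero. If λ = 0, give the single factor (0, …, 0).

((1, 1, 0, 0, 0), (0, 1, 1, 0, 1), (1, 1, 1, 1, 0))

In the fundamental-weight basis, λ has coordinates c = M·v (v = (156, -119, 125, 25, 23)):
  c_1 = (-7)·(156) + (4)·(-119) + 7·125 + 27·25 + 1·23 = 5
  c_2 = (-6)·(156) + (2)·(-119) + 6·125 + 20·25 + (-3)·(23) = 7
  c_3 = 2·156 + (-1)·(-119) + (-2)·(125) + (-7)·(25) + 0·23 = 6
  c_4 = 4·156 + (-3)·(-119) + (-5)·(125) + (-15)·(25) + 1·23 = 4
  c_5 = 1·156 + (-1)·(-119) + (-1)·(125) + (-5)·(25) + (-1)·(23) = 2
Writing each c_i in base p = 2:
  c_1 = 5 = 1·2^0 + 0·2^1 + 1·2^2
  c_2 = 7 = 1·2^0 + 1·2^1 + 1·2^2
  c_3 = 6 = 0·2^0 + 1·2^1 + 1·2^2
  c_4 = 4 = 0·2^0 + 0·2^1 + 1·2^2
  c_5 = 2 = 0·2^0 + 1·2^1
p-restricted factor λ_0 = (1, 1, 0, 0, 0)
p-restricted factor λ_1 = (0, 1, 1, 0, 1)
p-restricted factor λ_2 = (1, 1, 1, 1, 0)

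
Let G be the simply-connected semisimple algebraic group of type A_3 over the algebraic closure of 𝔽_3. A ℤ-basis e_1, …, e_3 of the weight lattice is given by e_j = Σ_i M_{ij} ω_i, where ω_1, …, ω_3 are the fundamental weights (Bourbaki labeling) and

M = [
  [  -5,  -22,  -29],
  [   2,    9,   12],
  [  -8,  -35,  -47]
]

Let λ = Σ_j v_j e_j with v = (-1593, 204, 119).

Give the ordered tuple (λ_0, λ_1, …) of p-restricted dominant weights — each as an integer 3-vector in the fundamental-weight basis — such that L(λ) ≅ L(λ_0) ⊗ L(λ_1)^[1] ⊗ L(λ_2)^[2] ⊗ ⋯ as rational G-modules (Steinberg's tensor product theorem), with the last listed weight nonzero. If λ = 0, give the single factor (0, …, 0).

Compute c_i = Σ_j M_{ij} v_j with v = (-1593, 204, 119):
  c_1 = -5*-1593 + -22*204 + -29*119 = 26
  c_2 = 2*-1593 + 9*204 + 12*119 = 78
  c_3 = -8*-1593 + -35*204 + -47*119 = 11
p = 3; digits c_i = Σ_j d_{ij}·3^j, 0 ≤ d_{ij} < 3:
  c_1 = 26 = 2·3^0 + 2·3^1 + 2·3^2
  c_2 = 78 = 0·3^0 + 2·3^1 + 2·3^2 + 2·3^3
  c_3 = 11 = 2·3^0 + 0·3^1 + 1·3^2
λ_0 = (2, 0, 2)
λ_1 = (2, 2, 0)
λ_2 = (2, 2, 1)
λ_3 = (0, 2, 0)

((2, 0, 2), (2, 2, 0), (2, 2, 1), (0, 2, 0))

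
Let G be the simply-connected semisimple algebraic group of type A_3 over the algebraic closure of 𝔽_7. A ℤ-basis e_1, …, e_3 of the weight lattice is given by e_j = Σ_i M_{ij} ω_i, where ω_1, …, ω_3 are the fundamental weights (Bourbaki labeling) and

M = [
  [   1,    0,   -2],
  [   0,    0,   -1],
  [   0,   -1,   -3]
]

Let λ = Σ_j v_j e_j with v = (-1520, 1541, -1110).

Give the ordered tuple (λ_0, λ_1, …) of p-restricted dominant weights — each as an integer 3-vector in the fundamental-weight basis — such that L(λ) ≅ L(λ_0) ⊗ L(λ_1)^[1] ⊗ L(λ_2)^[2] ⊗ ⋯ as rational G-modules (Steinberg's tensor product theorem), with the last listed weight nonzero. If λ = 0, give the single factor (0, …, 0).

((0, 4, 4), (2, 4, 3), (0, 1, 1), (2, 3, 5))

Change of basis e → ω: c = M·v where v = (-1520, 1541, -1110):
  c_1 = 1*-1520 + 0*1541 + -2*-1110 = 700
  c_2 = 0*-1520 + 0*1541 + -1*-1110 = 1110
  c_3 = 0*-1520 + -1*1541 + -3*-1110 = 1789
Expand coordinatewise in base 7:
  c_1 = 700 = 0·7^0 + 2·7^1 + 0·7^2 + 2·7^3
  c_2 = 1110 = 4·7^0 + 4·7^1 + 1·7^2 + 3·7^3
  c_3 = 1789 = 4·7^0 + 3·7^1 + 1·7^2 + 5·7^3
Factor λ_0 = (0, 4, 4)
Factor λ_1 = (2, 4, 3)
Factor λ_2 = (0, 1, 1)
Factor λ_3 = (2, 3, 5)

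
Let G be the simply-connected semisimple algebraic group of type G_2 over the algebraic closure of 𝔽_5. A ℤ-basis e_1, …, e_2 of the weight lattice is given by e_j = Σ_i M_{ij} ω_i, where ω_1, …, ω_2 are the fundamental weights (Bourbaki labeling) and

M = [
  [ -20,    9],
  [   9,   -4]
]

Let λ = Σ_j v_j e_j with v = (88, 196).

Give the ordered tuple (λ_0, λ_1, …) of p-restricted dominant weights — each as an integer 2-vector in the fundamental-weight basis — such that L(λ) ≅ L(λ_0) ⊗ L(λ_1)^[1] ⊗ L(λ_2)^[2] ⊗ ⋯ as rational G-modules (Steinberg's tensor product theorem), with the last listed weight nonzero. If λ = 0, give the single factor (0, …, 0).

ω-coordinates c = M·v, v = (88, 196):
  c_1 = (-20)·(88) + 9·196 = 4
  c_2 = 9·88 + (-4)·(196) = 8
Base-5 expansion of each c_i:
  c_1 = 4 = 4·5^0
  c_2 = 8 = 3·5^0 + 1·5^1
p-restricted factor λ_0 = (4, 3)
p-restricted factor λ_1 = (0, 1)

((4, 3), (0, 1))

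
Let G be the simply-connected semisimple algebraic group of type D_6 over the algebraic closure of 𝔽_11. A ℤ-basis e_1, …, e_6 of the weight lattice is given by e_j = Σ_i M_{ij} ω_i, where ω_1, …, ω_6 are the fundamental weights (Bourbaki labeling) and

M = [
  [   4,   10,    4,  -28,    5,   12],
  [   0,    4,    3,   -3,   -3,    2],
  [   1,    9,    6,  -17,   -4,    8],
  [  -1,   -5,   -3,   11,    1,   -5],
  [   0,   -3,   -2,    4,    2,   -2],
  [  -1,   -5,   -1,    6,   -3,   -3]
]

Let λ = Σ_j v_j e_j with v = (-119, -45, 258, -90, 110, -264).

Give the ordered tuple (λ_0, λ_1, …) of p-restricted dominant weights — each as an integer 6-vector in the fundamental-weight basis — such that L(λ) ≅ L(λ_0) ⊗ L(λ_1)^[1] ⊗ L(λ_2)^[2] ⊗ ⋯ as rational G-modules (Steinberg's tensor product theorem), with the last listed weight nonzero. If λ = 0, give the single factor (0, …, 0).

ω-coordinates c = M·v, v = (-119, -45, 258, -90, 110, -264):
  c_1 = 4*-119 + 10*-45 + 4*258 + -28*-90 + 5*110 + 12*-264 = 8
  c_2 = 0*-119 + 4*-45 + 3*258 + -3*-90 + -3*110 + 2*-264 = 6
  c_3 = 1*-119 + 9*-45 + 6*258 + -17*-90 + -4*110 + 8*-264 = 2
  c_4 = -1*-119 + -5*-45 + -3*258 + 11*-90 + 1*110 + -5*-264 = 10
  c_5 = 0*-119 + -3*-45 + -2*258 + 4*-90 + 2*110 + -2*-264 = 7
  c_6 = -1*-119 + -5*-45 + -1*258 + 6*-90 + -3*110 + -3*-264 = 8
Base-11 expansion of each c_i:
  c_1 = 8 = 8·11^0
  c_2 = 6 = 6·11^0
  c_3 = 2 = 2·11^0
  c_4 = 10 = 10·11^0
  c_5 = 7 = 7·11^0
  c_6 = 8 = 8·11^0
Factor λ_0 = (8, 6, 2, 10, 7, 8)

((8, 6, 2, 10, 7, 8),)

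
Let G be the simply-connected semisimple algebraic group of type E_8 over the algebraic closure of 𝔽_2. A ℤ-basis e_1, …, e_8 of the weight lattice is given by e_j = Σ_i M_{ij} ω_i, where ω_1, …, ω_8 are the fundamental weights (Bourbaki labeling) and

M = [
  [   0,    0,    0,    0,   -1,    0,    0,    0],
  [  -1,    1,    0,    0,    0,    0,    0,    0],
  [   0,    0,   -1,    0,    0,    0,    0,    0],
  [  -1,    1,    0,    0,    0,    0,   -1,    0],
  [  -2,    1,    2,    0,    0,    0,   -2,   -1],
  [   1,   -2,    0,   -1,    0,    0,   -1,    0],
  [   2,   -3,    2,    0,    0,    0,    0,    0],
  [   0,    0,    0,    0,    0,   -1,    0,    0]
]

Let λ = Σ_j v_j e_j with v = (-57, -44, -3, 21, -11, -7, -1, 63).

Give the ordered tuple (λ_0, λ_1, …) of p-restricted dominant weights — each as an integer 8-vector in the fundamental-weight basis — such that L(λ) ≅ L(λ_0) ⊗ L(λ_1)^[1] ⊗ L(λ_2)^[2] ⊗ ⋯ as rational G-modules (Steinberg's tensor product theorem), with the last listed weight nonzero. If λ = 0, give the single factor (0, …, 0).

((1, 1, 1, 0, 1, 1, 0, 1), (1, 0, 1, 1, 1, 1, 0, 1), (0, 1, 0, 1, 0, 0, 1, 1), (1, 1, 0, 1, 0, 1, 1, 0))

ω-coordinates c = M·v, v = (-57, -44, -3, 21, -11, -7, -1, 63):
  c_1 = 0*-57 + 0*-44 + 0*-3 + 0*21 + -1*-11 + 0*-7 + 0*-1 + 0*63 = 11
  c_2 = -1*-57 + 1*-44 + 0*-3 + 0*21 + 0*-11 + 0*-7 + 0*-1 + 0*63 = 13
  c_3 = 0*-57 + 0*-44 + -1*-3 + 0*21 + 0*-11 + 0*-7 + 0*-1 + 0*63 = 3
  c_4 = -1*-57 + 1*-44 + 0*-3 + 0*21 + 0*-11 + 0*-7 + -1*-1 + 0*63 = 14
  c_5 = -2*-57 + 1*-44 + 2*-3 + 0*21 + 0*-11 + 0*-7 + -2*-1 + -1*63 = 3
  c_6 = 1*-57 + -2*-44 + 0*-3 + -1*21 + 0*-11 + 0*-7 + -1*-1 + 0*63 = 11
  c_7 = 2*-57 + -3*-44 + 2*-3 + 0*21 + 0*-11 + 0*-7 + 0*-1 + 0*63 = 12
  c_8 = 0*-57 + 0*-44 + 0*-3 + 0*21 + 0*-11 + -1*-7 + 0*-1 + 0*63 = 7
p = 2; digits c_i = Σ_j d_{ij}·2^j, 0 ≤ d_{ij} < 2:
  c_1 = 11 = 1·2^0 + 1·2^1 + 0·2^2 + 1·2^3
  c_2 = 13 = 1·2^0 + 0·2^1 + 1·2^2 + 1·2^3
  c_3 = 3 = 1·2^0 + 1·2^1
  c_4 = 14 = 0·2^0 + 1·2^1 + 1·2^2 + 1·2^3
  c_5 = 3 = 1·2^0 + 1·2^1
  c_6 = 11 = 1·2^0 + 1·2^1 + 0·2^2 + 1·2^3
  c_7 = 12 = 0·2^0 + 0·2^1 + 1·2^2 + 1·2^3
  c_8 = 7 = 1·2^0 + 1·2^1 + 1·2^2
p-restricted factor λ_0 = (1, 1, 1, 0, 1, 1, 0, 1)
p-restricted factor λ_1 = (1, 0, 1, 1, 1, 1, 0, 1)
p-restricted factor λ_2 = (0, 1, 0, 1, 0, 0, 1, 1)
p-restricted factor λ_3 = (1, 1, 0, 1, 0, 1, 1, 0)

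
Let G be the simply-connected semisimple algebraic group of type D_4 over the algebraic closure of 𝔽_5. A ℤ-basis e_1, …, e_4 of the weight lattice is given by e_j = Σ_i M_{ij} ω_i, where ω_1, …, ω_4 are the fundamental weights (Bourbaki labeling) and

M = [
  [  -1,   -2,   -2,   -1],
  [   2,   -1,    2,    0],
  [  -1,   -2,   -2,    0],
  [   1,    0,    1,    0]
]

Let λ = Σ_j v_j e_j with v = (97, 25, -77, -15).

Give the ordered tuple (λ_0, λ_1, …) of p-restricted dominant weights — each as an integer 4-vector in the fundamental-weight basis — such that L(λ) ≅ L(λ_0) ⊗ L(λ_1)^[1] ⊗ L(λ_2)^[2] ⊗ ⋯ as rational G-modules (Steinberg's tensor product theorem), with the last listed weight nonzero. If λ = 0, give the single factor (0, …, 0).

Compute c_i = Σ_j M_{ij} v_j with v = (97, 25, -77, -15):
  c_1 = (-1)·(97) + (-2)·(25) + (-2)·(-77) + (-1)·(-15) = 22
  c_2 = 2·97 + (-1)·(25) + (2)·(-77) + (0)·(-15) = 15
  c_3 = (-1)·(97) + (-2)·(25) + (-2)·(-77) + (0)·(-15) = 7
  c_4 = 1·97 + 0·25 + (1)·(-77) + (0)·(-15) = 20
Writing each c_i in base p = 5:
  c_1 = 22 = 2·5^0 + 4·5^1
  c_2 = 15 = 0·5^0 + 3·5^1
  c_3 = 7 = 2·5^0 + 1·5^1
  c_4 = 20 = 0·5^0 + 4·5^1
Factor λ_0 = (2, 0, 2, 0)
Factor λ_1 = (4, 3, 1, 4)

((2, 0, 2, 0), (4, 3, 1, 4))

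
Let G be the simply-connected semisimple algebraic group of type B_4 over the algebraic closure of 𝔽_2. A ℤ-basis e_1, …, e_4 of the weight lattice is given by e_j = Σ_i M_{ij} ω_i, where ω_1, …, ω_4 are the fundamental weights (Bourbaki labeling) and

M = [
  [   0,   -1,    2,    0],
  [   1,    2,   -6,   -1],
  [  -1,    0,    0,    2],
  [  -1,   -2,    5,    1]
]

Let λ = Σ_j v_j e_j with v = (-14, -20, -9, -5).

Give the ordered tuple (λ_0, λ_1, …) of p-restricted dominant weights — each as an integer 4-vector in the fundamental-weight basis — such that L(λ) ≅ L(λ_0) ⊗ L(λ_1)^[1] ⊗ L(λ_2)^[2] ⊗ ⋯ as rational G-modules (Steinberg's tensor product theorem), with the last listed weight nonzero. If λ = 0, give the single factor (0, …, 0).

In the fundamental-weight basis, λ has coordinates c = M·v (v = (-14, -20, -9, -5)):
  c_1 = (0)·(-14) + (-1)·(-20) + (2)·(-9) + (0)·(-5) = 2
  c_2 = (1)·(-14) + (2)·(-20) + (-6)·(-9) + (-1)·(-5) = 5
  c_3 = (-1)·(-14) + (0)·(-20) + (0)·(-9) + (2)·(-5) = 4
  c_4 = (-1)·(-14) + (-2)·(-20) + (5)·(-9) + (1)·(-5) = 4
p = 2; digits c_i = Σ_j d_{ij}·2^j, 0 ≤ d_{ij} < 2:
  c_1 = 2 = 0·2^0 + 1·2^1
  c_2 = 5 = 1·2^0 + 0·2^1 + 1·2^2
  c_3 = 4 = 0·2^0 + 0·2^1 + 1·2^2
  c_4 = 4 = 0·2^0 + 0·2^1 + 1·2^2
λ_0 = (0, 1, 0, 0)
λ_1 = (1, 0, 0, 0)
λ_2 = (0, 1, 1, 1)

((0, 1, 0, 0), (1, 0, 0, 0), (0, 1, 1, 1))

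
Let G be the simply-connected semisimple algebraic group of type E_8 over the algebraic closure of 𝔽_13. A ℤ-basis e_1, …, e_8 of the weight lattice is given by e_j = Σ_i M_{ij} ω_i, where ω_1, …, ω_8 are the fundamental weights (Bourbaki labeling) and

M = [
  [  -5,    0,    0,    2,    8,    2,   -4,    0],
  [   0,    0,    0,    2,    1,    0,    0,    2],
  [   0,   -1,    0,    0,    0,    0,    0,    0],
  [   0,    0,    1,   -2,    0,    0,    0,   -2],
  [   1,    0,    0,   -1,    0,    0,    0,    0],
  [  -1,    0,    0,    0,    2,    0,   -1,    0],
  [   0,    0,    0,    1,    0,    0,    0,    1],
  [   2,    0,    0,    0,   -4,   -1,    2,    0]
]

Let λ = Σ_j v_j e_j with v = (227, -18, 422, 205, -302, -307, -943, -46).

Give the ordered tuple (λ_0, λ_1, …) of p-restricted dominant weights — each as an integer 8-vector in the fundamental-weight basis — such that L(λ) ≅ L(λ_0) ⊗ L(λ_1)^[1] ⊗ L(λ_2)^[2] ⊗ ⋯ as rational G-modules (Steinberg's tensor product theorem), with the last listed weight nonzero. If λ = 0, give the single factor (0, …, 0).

((4, 3, 5, 0, 9, 8, 3, 5), (1, 1, 1, 8, 1, 8, 12, 6))

Converting to the ω-basis (c_i = row i of M dotted with v = (227, -18, 422, 205, -302, -307, -943, -46)):
  c_1 = (-5)·(227) + (0)·(-18) + (0)·(422) + (2)·(205) + (8)·(-302) + (2)·(-307) + (-4)·(-943) + (0)·(-46) = 17
  c_2 = (0)·(227) + (0)·(-18) + (0)·(422) + (2)·(205) + (1)·(-302) + (0)·(-307) + (0)·(-943) + (2)·(-46) = 16
  c_3 = (0)·(227) + (-1)·(-18) + (0)·(422) + (0)·(205) + (0)·(-302) + (0)·(-307) + (0)·(-943) + (0)·(-46) = 18
  c_4 = (0)·(227) + (0)·(-18) + (1)·(422) + (-2)·(205) + (0)·(-302) + (0)·(-307) + (0)·(-943) + (-2)·(-46) = 104
  c_5 = (1)·(227) + (0)·(-18) + (0)·(422) + (-1)·(205) + (0)·(-302) + (0)·(-307) + (0)·(-943) + (0)·(-46) = 22
  c_6 = (-1)·(227) + (0)·(-18) + (0)·(422) + (0)·(205) + (2)·(-302) + (0)·(-307) + (-1)·(-943) + (0)·(-46) = 112
  c_7 = (0)·(227) + (0)·(-18) + (0)·(422) + (1)·(205) + (0)·(-302) + (0)·(-307) + (0)·(-943) + (1)·(-46) = 159
  c_8 = (2)·(227) + (0)·(-18) + (0)·(422) + (0)·(205) + (-4)·(-302) + (-1)·(-307) + (2)·(-943) + (0)·(-46) = 83
Base-13 expansion of each c_i:
  c_1 = 17 = 4·13^0 + 1·13^1
  c_2 = 16 = 3·13^0 + 1·13^1
  c_3 = 18 = 5·13^0 + 1·13^1
  c_4 = 104 = 0·13^0 + 8·13^1
  c_5 = 22 = 9·13^0 + 1·13^1
  c_6 = 112 = 8·13^0 + 8·13^1
  c_7 = 159 = 3·13^0 + 12·13^1
  c_8 = 83 = 5·13^0 + 6·13^1
λ_0 = (4, 3, 5, 0, 9, 8, 3, 5)
λ_1 = (1, 1, 1, 8, 1, 8, 12, 6)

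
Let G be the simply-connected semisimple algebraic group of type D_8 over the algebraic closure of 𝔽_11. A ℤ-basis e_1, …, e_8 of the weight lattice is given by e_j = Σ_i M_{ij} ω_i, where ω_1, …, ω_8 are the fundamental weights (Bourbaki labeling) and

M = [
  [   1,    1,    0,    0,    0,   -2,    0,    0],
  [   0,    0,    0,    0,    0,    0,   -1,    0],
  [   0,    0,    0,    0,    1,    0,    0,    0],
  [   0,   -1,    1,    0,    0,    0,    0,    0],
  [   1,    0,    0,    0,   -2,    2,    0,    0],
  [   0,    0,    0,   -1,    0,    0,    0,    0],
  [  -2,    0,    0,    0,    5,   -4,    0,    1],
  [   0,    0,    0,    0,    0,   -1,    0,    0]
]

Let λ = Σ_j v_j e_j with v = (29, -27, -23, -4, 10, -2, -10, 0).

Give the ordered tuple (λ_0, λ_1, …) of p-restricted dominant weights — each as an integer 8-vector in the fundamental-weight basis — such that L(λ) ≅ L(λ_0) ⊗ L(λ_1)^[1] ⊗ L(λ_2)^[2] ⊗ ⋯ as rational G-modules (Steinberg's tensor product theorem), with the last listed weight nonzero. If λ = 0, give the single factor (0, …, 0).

Compute c_i = Σ_j M_{ij} v_j with v = (29, -27, -23, -4, 10, -2, -10, 0):
  c_1 = (1)·(29) + (1)·(-27) + (0)·(-23) + (0)·(-4) + (0)·(10) + (-2)·(-2) + (0)·(-10) + (0)·(0) = 6
  c_2 = (0)·(29) + (0)·(-27) + (0)·(-23) + (0)·(-4) + (0)·(10) + (0)·(-2) + (-1)·(-10) + (0)·(0) = 10
  c_3 = (0)·(29) + (0)·(-27) + (0)·(-23) + (0)·(-4) + (1)·(10) + (0)·(-2) + (0)·(-10) + (0)·(0) = 10
  c_4 = (0)·(29) + (-1)·(-27) + (1)·(-23) + (0)·(-4) + (0)·(10) + (0)·(-2) + (0)·(-10) + (0)·(0) = 4
  c_5 = (1)·(29) + (0)·(-27) + (0)·(-23) + (0)·(-4) + (-2)·(10) + (2)·(-2) + (0)·(-10) + (0)·(0) = 5
  c_6 = (0)·(29) + (0)·(-27) + (0)·(-23) + (-1)·(-4) + (0)·(10) + (0)·(-2) + (0)·(-10) + (0)·(0) = 4
  c_7 = (-2)·(29) + (0)·(-27) + (0)·(-23) + (0)·(-4) + (5)·(10) + (-4)·(-2) + (0)·(-10) + (1)·(0) = 0
  c_8 = (0)·(29) + (0)·(-27) + (0)·(-23) + (0)·(-4) + (0)·(10) + (-1)·(-2) + (0)·(-10) + (0)·(0) = 2
Base-11 expansion of each c_i:
  c_1 = 6 = 6·11^0
  c_2 = 10 = 10·11^0
  c_3 = 10 = 10·11^0
  c_4 = 4 = 4·11^0
  c_5 = 5 = 5·11^0
  c_6 = 4 = 4·11^0
  c_7 = 0
  c_8 = 2 = 2·11^0
λ_0 = (6, 10, 10, 4, 5, 4, 0, 2)

((6, 10, 10, 4, 5, 4, 0, 2),)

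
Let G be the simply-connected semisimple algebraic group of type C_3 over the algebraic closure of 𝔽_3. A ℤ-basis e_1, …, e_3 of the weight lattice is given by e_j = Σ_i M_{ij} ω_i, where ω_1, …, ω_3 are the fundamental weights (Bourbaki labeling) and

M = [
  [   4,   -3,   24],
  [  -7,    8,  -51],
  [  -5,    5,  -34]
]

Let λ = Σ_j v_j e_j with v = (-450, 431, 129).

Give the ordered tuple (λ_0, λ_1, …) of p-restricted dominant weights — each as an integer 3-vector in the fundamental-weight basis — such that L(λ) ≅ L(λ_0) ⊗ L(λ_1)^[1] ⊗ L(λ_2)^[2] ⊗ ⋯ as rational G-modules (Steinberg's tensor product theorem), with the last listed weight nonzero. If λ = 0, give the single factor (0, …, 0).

Converting to the ω-basis (c_i = row i of M dotted with v = (-450, 431, 129)):
  c_1 = 4*-450 + -3*431 + 24*129 = 3
  c_2 = -7*-450 + 8*431 + -51*129 = 19
  c_3 = -5*-450 + 5*431 + -34*129 = 19
Base-3 expansion of each c_i:
  c_1 = 3 = 0·3^0 + 1·3^1
  c_2 = 19 = 1·3^0 + 0·3^1 + 2·3^2
  c_3 = 19 = 1·3^0 + 0·3^1 + 2·3^2
p-restricted factor λ_0 = (0, 1, 1)
p-restricted factor λ_1 = (1, 0, 0)
p-restricted factor λ_2 = (0, 2, 2)

((0, 1, 1), (1, 0, 0), (0, 2, 2))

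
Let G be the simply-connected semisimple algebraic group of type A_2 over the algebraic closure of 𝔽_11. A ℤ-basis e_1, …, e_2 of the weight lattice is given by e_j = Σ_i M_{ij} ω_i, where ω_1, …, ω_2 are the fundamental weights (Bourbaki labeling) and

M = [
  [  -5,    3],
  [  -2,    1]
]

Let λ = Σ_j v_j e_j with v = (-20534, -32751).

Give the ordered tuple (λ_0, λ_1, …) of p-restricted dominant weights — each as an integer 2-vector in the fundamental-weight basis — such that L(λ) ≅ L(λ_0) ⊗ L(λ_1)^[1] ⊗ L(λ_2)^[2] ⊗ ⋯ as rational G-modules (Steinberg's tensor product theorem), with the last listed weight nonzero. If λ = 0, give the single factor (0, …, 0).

((6, 1), (5, 8), (3, 2), (3, 6))

In the fundamental-weight basis, λ has coordinates c = M·v (v = (-20534, -32751)):
  c_1 = (-5)·(-20534) + (3)·(-32751) = 4417
  c_2 = (-2)·(-20534) + (1)·(-32751) = 8317
Writing each c_i in base p = 11:
  c_1 = 4417 = 6·11^0 + 5·11^1 + 3·11^2 + 3·11^3
  c_2 = 8317 = 1·11^0 + 8·11^1 + 2·11^2 + 6·11^3
p-restricted factor λ_0 = (6, 1)
p-restricted factor λ_1 = (5, 8)
p-restricted factor λ_2 = (3, 2)
p-restricted factor λ_3 = (3, 6)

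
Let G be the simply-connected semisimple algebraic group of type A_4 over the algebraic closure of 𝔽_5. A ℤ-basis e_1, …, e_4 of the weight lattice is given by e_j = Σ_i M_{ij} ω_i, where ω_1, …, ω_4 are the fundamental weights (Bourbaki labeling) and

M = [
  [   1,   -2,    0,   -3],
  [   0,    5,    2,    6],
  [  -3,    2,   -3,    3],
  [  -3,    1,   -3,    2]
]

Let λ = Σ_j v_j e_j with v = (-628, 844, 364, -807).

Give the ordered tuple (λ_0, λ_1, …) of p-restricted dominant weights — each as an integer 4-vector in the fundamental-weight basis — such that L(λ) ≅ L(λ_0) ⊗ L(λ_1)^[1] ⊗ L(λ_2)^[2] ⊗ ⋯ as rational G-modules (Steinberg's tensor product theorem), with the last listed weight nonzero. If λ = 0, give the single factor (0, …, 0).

In the fundamental-weight basis, λ has coordinates c = M·v (v = (-628, 844, 364, -807)):
  c_1 = 1*-628 + -2*844 + 0*364 + -3*-807 = 105
  c_2 = 0*-628 + 5*844 + 2*364 + 6*-807 = 106
  c_3 = -3*-628 + 2*844 + -3*364 + 3*-807 = 59
  c_4 = -3*-628 + 1*844 + -3*364 + 2*-807 = 22
p = 5; digits c_i = Σ_j d_{ij}·5^j, 0 ≤ d_{ij} < 5:
  c_1 = 105 = 0·5^0 + 1·5^1 + 4·5^2
  c_2 = 106 = 1·5^0 + 1·5^1 + 4·5^2
  c_3 = 59 = 4·5^0 + 1·5^1 + 2·5^2
  c_4 = 22 = 2·5^0 + 4·5^1
p-restricted factor λ_0 = (0, 1, 4, 2)
p-restricted factor λ_1 = (1, 1, 1, 4)
p-restricted factor λ_2 = (4, 4, 2, 0)

((0, 1, 4, 2), (1, 1, 1, 4), (4, 4, 2, 0))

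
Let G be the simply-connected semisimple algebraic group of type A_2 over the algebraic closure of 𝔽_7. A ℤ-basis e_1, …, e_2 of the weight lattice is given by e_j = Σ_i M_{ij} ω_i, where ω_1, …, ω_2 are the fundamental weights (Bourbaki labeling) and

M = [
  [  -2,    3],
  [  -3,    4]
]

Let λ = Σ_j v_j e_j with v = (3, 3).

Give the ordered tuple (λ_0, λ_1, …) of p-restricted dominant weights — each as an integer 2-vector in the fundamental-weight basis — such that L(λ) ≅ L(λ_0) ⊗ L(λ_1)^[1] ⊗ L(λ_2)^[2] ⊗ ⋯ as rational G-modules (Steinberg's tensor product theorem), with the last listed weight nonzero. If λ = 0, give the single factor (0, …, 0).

Converting to the ω-basis (c_i = row i of M dotted with v = (3, 3)):
  c_1 = -2*3 + 3*3 = 3
  c_2 = -3*3 + 4*3 = 3
Writing each c_i in base p = 7:
  c_1 = 3 = 3·7^0
  c_2 = 3 = 3·7^0
λ_0 = (3, 3)

((3, 3),)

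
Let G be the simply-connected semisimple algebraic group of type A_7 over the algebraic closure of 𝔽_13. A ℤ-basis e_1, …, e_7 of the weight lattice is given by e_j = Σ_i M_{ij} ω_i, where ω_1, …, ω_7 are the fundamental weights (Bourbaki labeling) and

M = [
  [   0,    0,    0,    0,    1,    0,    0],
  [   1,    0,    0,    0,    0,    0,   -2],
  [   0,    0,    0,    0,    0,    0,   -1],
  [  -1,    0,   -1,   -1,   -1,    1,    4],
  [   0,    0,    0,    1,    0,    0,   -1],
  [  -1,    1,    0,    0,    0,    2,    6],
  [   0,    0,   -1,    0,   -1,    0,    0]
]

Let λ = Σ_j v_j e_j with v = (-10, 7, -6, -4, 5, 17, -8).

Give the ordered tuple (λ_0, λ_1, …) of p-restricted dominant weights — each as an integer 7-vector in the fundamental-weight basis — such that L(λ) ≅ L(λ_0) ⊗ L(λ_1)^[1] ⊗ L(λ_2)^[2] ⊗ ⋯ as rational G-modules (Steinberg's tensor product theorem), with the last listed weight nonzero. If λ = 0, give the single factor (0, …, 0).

Compute c_i = Σ_j M_{ij} v_j with v = (-10, 7, -6, -4, 5, 17, -8):
  c_1 = (0)·(-10) + 0·7 + (0)·(-6) + (0)·(-4) + 1·5 + 0·17 + (0)·(-8) = 5
  c_2 = (1)·(-10) + 0·7 + (0)·(-6) + (0)·(-4) + 0·5 + 0·17 + (-2)·(-8) = 6
  c_3 = (0)·(-10) + 0·7 + (0)·(-6) + (0)·(-4) + 0·5 + 0·17 + (-1)·(-8) = 8
  c_4 = (-1)·(-10) + 0·7 + (-1)·(-6) + (-1)·(-4) + (-1)·(5) + 1·17 + (4)·(-8) = 0
  c_5 = (0)·(-10) + 0·7 + (0)·(-6) + (1)·(-4) + 0·5 + 0·17 + (-1)·(-8) = 4
  c_6 = (-1)·(-10) + 1·7 + (0)·(-6) + (0)·(-4) + 0·5 + 2·17 + (6)·(-8) = 3
  c_7 = (0)·(-10) + 0·7 + (-1)·(-6) + (0)·(-4) + (-1)·(5) + 0·17 + (0)·(-8) = 1
Writing each c_i in base p = 13:
  c_1 = 5 = 5·13^0
  c_2 = 6 = 6·13^0
  c_3 = 8 = 8·13^0
  c_4 = 0
  c_5 = 4 = 4·13^0
  c_6 = 3 = 3·13^0
  c_7 = 1 = 1·13^0
λ_0 = (5, 6, 8, 0, 4, 3, 1)

((5, 6, 8, 0, 4, 3, 1),)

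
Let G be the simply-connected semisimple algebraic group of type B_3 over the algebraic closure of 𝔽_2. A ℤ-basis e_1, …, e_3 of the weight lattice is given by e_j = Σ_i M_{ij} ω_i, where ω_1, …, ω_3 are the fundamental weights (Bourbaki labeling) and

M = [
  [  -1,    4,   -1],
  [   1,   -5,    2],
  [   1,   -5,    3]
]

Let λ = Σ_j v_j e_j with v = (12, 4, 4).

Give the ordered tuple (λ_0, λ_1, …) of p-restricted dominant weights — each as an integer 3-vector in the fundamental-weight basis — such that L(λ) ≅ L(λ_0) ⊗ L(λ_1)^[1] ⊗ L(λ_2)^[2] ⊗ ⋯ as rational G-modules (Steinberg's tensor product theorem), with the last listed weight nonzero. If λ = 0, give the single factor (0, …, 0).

Converting to the ω-basis (c_i = row i of M dotted with v = (12, 4, 4)):
  c_1 = -1*12 + 4*4 + -1*4 = 0
  c_2 = 1*12 + -5*4 + 2*4 = 0
  c_3 = 1*12 + -5*4 + 3*4 = 4
Writing each c_i in base p = 2:
  c_1 = 0
  c_2 = 0
  c_3 = 4 = 0·2^0 + 0·2^1 + 1·2^2
p-restricted factor λ_0 = (0, 0, 0)
p-restricted factor λ_1 = (0, 0, 0)
p-restricted factor λ_2 = (0, 0, 1)

((0, 0, 0), (0, 0, 0), (0, 0, 1))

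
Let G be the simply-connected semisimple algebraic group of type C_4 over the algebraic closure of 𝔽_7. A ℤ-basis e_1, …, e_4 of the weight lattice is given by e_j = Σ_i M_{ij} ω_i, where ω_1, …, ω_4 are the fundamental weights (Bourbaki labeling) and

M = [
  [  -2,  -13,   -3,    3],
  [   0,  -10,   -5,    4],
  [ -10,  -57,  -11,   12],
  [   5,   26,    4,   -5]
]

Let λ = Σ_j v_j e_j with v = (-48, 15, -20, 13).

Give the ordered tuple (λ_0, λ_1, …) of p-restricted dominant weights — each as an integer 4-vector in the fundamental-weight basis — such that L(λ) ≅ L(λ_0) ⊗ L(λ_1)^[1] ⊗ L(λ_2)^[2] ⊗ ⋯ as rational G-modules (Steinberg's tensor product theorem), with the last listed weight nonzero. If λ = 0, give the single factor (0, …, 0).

Converting to the ω-basis (c_i = row i of M dotted with v = (-48, 15, -20, 13)):
  c_1 = -2*-48 + -13*15 + -3*-20 + 3*13 = 0
  c_2 = 0*-48 + -10*15 + -5*-20 + 4*13 = 2
  c_3 = -10*-48 + -57*15 + -11*-20 + 12*13 = 1
  c_4 = 5*-48 + 26*15 + 4*-20 + -5*13 = 5
p = 7; digits c_i = Σ_j d_{ij}·7^j, 0 ≤ d_{ij} < 7:
  c_1 = 0
  c_2 = 2 = 2·7^0
  c_3 = 1 = 1·7^0
  c_4 = 5 = 5·7^0
p-restricted factor λ_0 = (0, 2, 1, 5)

((0, 2, 1, 5),)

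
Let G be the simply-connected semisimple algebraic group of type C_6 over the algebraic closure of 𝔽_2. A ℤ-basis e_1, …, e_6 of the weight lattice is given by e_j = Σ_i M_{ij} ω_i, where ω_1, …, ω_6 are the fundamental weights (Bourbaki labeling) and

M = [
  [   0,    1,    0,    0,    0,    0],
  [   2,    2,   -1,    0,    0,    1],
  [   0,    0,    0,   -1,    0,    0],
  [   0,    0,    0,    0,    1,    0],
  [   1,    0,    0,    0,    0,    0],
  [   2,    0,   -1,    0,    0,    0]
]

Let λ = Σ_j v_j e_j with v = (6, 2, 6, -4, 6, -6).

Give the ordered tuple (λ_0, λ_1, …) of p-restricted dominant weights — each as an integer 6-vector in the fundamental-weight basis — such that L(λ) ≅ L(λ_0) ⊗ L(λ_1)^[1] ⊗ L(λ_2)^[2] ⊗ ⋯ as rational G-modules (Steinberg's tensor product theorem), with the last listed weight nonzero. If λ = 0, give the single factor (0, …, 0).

((0, 0, 0, 0, 0, 0), (1, 0, 0, 1, 1, 1), (0, 1, 1, 1, 1, 1))

In the fundamental-weight basis, λ has coordinates c = M·v (v = (6, 2, 6, -4, 6, -6)):
  c_1 = (0)·(6) + (1)·(2) + (0)·(6) + (0)·(-4) + (0)·(6) + (0)·(-6) = 2
  c_2 = (2)·(6) + (2)·(2) + (-1)·(6) + (0)·(-4) + (0)·(6) + (1)·(-6) = 4
  c_3 = (0)·(6) + (0)·(2) + (0)·(6) + (-1)·(-4) + (0)·(6) + (0)·(-6) = 4
  c_4 = (0)·(6) + (0)·(2) + (0)·(6) + (0)·(-4) + (1)·(6) + (0)·(-6) = 6
  c_5 = (1)·(6) + (0)·(2) + (0)·(6) + (0)·(-4) + (0)·(6) + (0)·(-6) = 6
  c_6 = (2)·(6) + (0)·(2) + (-1)·(6) + (0)·(-4) + (0)·(6) + (0)·(-6) = 6
p = 2; digits c_i = Σ_j d_{ij}·2^j, 0 ≤ d_{ij} < 2:
  c_1 = 2 = 0·2^0 + 1·2^1
  c_2 = 4 = 0·2^0 + 0·2^1 + 1·2^2
  c_3 = 4 = 0·2^0 + 0·2^1 + 1·2^2
  c_4 = 6 = 0·2^0 + 1·2^1 + 1·2^2
  c_5 = 6 = 0·2^0 + 1·2^1 + 1·2^2
  c_6 = 6 = 0·2^0 + 1·2^1 + 1·2^2
p-restricted factor λ_0 = (0, 0, 0, 0, 0, 0)
p-restricted factor λ_1 = (1, 0, 0, 1, 1, 1)
p-restricted factor λ_2 = (0, 1, 1, 1, 1, 1)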